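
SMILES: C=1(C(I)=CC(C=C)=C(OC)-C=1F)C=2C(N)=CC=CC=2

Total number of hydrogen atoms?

13

Hydrogens are implicit in SMILES; fill each atom to its normal valence:
  7 × C (aromatic): no H
  5 × C (aromatic): 1 H each → 5
  1 × C: 3 H
  1 × C: 2 H
  1 × C: 1 H
  1 × F: no H
  1 × I: no H
  1 × N: 2 H
  1 × O: no H
  Total hydrogens = 13.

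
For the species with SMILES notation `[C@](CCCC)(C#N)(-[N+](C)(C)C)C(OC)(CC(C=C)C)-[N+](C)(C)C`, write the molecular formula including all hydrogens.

[C19H39N3O]2+

Heavy atoms from the SMILES: 19 C, 3 N, 1 O.
Implicit hydrogens by atom environment:
  9 × C: 3 H each → 27
  5 × C: 2 H each → 10
  3 × C: no H
  2 × C: 1 H each → 2
  2 × N (charge +1): no H
  1 × N: no H
  1 × O: no H
  Total hydrogens = 39.
Net charge +2.
Molecular formula: [C19H39N3O]2+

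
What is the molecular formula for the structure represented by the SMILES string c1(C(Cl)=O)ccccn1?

Heavy atoms from the SMILES: 6 C, 1 Cl, 1 N, 1 O.
Implicit hydrogens by atom environment:
  4 × C (aromatic): 1 H each → 4
  1 × C (aromatic): no H
  1 × C: no H
  1 × Cl: no H
  1 × N (aromatic): no H
  1 × O: no H
  Total hydrogens = 4.
Molecular formula: C6H4ClNO

C6H4ClNO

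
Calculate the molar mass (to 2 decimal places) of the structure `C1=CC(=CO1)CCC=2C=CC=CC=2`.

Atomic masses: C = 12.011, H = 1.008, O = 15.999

172.23

Molecular formula: C12H12O.
M = 12×12.011 + 12×1.008 + 1×15.999 = 172.23 g/mol.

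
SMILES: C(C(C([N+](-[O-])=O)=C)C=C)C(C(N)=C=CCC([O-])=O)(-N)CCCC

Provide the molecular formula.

C16H24N3O4-

Heavy atoms from the SMILES: 16 C, 3 N, 4 O.
Implicit hydrogens by atom environment:
  7 × C: 2 H each → 14
  5 × C: no H
  3 × C: 1 H each → 3
  2 × N: 2 H each → 4
  2 × O: no H
  2 × O (charge -1): no H
  1 × C: 3 H
  1 × N (charge +1): no H
  Total hydrogens = 24.
Net charge -1.
Molecular formula: C16H24N3O4-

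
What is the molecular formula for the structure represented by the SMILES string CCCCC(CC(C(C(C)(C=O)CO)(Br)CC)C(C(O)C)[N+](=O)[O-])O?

Heavy atoms from the SMILES: 1 Br, 17 C, 1 N, 6 O.
Implicit hydrogens by atom environment:
  6 × C: 2 H each → 12
  5 × C: 1 H each → 5
  4 × C: 3 H each → 12
  3 × O: 1 H each → 3
  2 × C: no H
  2 × O: no H
  1 × Br: no H
  1 × N (charge +1): no H
  1 × O (charge -1): no H
  Total hydrogens = 32.
Molecular formula: C17H32BrNO6

C17H32BrNO6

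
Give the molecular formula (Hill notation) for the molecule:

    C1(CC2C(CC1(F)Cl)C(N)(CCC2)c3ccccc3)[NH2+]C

C17H25ClFN2+

Heavy atoms from the SMILES: 17 C, 1 Cl, 1 F, 2 N.
Implicit hydrogens by atom environment:
  5 × C: 2 H each → 10
  5 × C (aromatic): 1 H each → 5
  3 × C: 1 H each → 3
  2 × C: no H
  1 × C: 3 H
  1 × C (aromatic): no H
  1 × Cl: no H
  1 × F: no H
  1 × N (charge +1): 2 H
  1 × N: 2 H
  Total hydrogens = 25.
Net charge +1.
Molecular formula: C17H25ClFN2+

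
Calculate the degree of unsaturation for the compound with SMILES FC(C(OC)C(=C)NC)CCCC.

1

Molecular formula from the SMILES: C10H20FNO.
DoU = (2C + 2 + N − H − X)/2 = (2·10 + 2 + 1 − 20 − 1)/2 = 2/2 = 1.
(Structurally: 0 ring(s) + 1 π bond(s) = 1.)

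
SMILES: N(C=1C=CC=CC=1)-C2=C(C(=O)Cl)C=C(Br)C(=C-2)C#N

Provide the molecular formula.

C14H8BrClN2O

Heavy atoms from the SMILES: 1 Br, 14 C, 1 Cl, 2 N, 1 O.
Implicit hydrogens by atom environment:
  7 × C (aromatic): 1 H each → 7
  5 × C (aromatic): no H
  2 × C: no H
  1 × Br: no H
  1 × Cl: no H
  1 × N: 1 H
  1 × N: no H
  1 × O: no H
  Total hydrogens = 8.
Molecular formula: C14H8BrClN2O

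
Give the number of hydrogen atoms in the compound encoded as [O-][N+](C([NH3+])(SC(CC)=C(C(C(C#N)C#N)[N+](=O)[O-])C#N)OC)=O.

Hydrogens are implicit in SMILES; fill each atom to its normal valence:
  6 × C: no H
  3 × N: no H
  3 × O: no H
  2 × C: 3 H each → 6
  2 × C: 1 H each → 2
  2 × N (charge +1): no H
  2 × O (charge -1): no H
  1 × C: 2 H
  1 × N (charge +1): 3 H
  1 × S: no H
  Total hydrogens = 13.

13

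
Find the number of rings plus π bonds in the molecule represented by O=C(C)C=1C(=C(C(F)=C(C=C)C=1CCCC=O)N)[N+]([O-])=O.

8

Molecular formula from the SMILES: C14H15FN2O4.
DoU = (2C + 2 + N − H − X)/2 = (2·14 + 2 + 2 − 15 − 1)/2 = 16/2 = 8.
(Structurally: 1 ring(s) + 7 π bond(s) = 8.)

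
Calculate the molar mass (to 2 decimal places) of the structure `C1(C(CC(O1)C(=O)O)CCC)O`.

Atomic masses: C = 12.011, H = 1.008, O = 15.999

174.20

Molecular formula: C8H14O4.
M = 8×12.011 + 14×1.008 + 4×15.999 = 174.20 g/mol.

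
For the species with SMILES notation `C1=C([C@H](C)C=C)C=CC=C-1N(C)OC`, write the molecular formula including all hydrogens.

C12H17NO

Heavy atoms from the SMILES: 12 C, 1 N, 1 O.
Implicit hydrogens by atom environment:
  4 × C (aromatic): 1 H each → 4
  3 × C: 3 H each → 9
  2 × C: 1 H each → 2
  2 × C (aromatic): no H
  1 × C: 2 H
  1 × N: no H
  1 × O: no H
  Total hydrogens = 17.
Molecular formula: C12H17NO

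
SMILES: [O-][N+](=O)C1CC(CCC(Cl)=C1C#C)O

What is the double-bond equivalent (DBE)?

5

Molecular formula from the SMILES: C9H10ClNO3.
DoU = (2C + 2 + N − H − X)/2 = (2·9 + 2 + 1 − 10 − 1)/2 = 10/2 = 5.
(Structurally: 1 ring(s) + 4 π bond(s) = 5.)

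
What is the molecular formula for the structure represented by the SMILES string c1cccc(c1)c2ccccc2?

C12H10

Heavy atoms from the SMILES: 12 C.
Implicit hydrogens by atom environment:
  10 × C (aromatic): 1 H each → 10
  2 × C (aromatic): no H
  Total hydrogens = 10.
Molecular formula: C12H10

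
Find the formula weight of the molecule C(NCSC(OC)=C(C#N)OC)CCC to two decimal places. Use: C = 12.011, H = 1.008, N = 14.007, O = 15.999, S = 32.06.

230.33

Molecular formula: C10H18N2O2S.
M = 10×12.011 + 18×1.008 + 2×14.007 + 2×15.999 + 1×32.06 = 230.33 g/mol.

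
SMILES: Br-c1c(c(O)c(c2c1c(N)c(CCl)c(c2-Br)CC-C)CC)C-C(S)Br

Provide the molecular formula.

C18H21Br3ClNOS

Heavy atoms from the SMILES: 3 Br, 18 C, 1 Cl, 1 N, 1 O, 1 S.
Implicit hydrogens by atom environment:
  10 × C (aromatic): no H
  5 × C: 2 H each → 10
  3 × Br: no H
  2 × C: 3 H each → 6
  1 × C: 1 H
  1 × Cl: no H
  1 × N: 2 H
  1 × O: 1 H
  1 × S: 1 H
  Total hydrogens = 21.
Molecular formula: C18H21Br3ClNOS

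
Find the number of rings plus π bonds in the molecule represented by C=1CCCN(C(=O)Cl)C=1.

3

Molecular formula from the SMILES: C6H8ClNO.
DoU = (2C + 2 + N − H − X)/2 = (2·6 + 2 + 1 − 8 − 1)/2 = 6/2 = 3.
(Structurally: 1 ring(s) + 2 π bond(s) = 3.)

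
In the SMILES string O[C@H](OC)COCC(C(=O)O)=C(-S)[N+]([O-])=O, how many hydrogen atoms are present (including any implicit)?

11

Hydrogens are implicit in SMILES; fill each atom to its normal valence:
  4 × O: no H
  3 × C: no H
  2 × C: 2 H each → 4
  2 × O: 1 H each → 2
  1 × C: 3 H
  1 × C: 1 H
  1 × N (charge +1): no H
  1 × O (charge -1): no H
  1 × S: 1 H
  Total hydrogens = 11.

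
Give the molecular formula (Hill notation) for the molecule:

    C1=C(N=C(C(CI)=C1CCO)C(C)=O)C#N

C11H11IN2O2

Heavy atoms from the SMILES: 11 C, 1 I, 2 N, 2 O.
Implicit hydrogens by atom environment:
  4 × C (aromatic): no H
  3 × C: 2 H each → 6
  2 × C: no H
  1 × C: 3 H
  1 × C (aromatic): 1 H
  1 × I: no H
  1 × N (aromatic): no H
  1 × N: no H
  1 × O: 1 H
  1 × O: no H
  Total hydrogens = 11.
Molecular formula: C11H11IN2O2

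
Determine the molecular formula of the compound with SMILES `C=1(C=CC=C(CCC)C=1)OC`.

Heavy atoms from the SMILES: 10 C, 1 O.
Implicit hydrogens by atom environment:
  4 × C (aromatic): 1 H each → 4
  2 × C: 3 H each → 6
  2 × C: 2 H each → 4
  2 × C (aromatic): no H
  1 × O: no H
  Total hydrogens = 14.
Molecular formula: C10H14O

C10H14O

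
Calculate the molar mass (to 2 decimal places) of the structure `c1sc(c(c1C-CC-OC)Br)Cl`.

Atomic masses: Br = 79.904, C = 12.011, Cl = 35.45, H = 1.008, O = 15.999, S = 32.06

269.58

Molecular formula: C8H10BrClOS.
M = 1×79.904 + 8×12.011 + 1×35.45 + 10×1.008 + 1×15.999 + 1×32.06 = 269.58 g/mol.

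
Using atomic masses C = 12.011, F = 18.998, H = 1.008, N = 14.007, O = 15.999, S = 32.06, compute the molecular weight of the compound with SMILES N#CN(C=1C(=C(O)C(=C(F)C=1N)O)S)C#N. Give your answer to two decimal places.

240.21

Molecular formula: C8H5FN4O2S.
M = 8×12.011 + 1×18.998 + 5×1.008 + 4×14.007 + 2×15.999 + 1×32.06 = 240.21 g/mol.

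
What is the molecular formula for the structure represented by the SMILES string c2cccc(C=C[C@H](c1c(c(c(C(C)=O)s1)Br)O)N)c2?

Heavy atoms from the SMILES: 1 Br, 15 C, 1 N, 2 O, 1 S.
Implicit hydrogens by atom environment:
  5 × C (aromatic): 1 H each → 5
  5 × C (aromatic): no H
  3 × C: 1 H each → 3
  1 × Br: no H
  1 × C: 3 H
  1 × C: no H
  1 × N: 2 H
  1 × O: 1 H
  1 × O: no H
  1 × S (aromatic): no H
  Total hydrogens = 14.
Molecular formula: C15H14BrNO2S

C15H14BrNO2S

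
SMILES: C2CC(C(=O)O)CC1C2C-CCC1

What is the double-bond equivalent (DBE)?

Molecular formula from the SMILES: C11H18O2.
DoU = (2C + 2 + N − H − X)/2 = (2·11 + 2 + 0 − 18 − 0)/2 = 6/2 = 3.
(Structurally: 2 ring(s) + 1 π bond(s) = 3.)

3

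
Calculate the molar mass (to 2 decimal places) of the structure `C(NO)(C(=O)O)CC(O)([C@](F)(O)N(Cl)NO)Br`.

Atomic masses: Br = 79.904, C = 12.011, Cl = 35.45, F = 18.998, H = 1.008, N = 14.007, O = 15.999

342.50

Molecular formula: C5H10BrClFN3O6.
M = 1×79.904 + 5×12.011 + 1×35.45 + 1×18.998 + 10×1.008 + 3×14.007 + 6×15.999 = 342.50 g/mol.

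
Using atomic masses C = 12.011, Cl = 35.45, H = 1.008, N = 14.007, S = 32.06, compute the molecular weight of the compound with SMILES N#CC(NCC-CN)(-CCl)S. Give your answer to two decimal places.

193.69

Molecular formula: C6H12ClN3S.
M = 6×12.011 + 1×35.45 + 12×1.008 + 3×14.007 + 1×32.06 = 193.69 g/mol.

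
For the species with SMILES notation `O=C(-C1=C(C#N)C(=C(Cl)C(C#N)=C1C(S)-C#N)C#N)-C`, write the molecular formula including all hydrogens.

C13H5ClN4OS

Heavy atoms from the SMILES: 13 C, 1 Cl, 4 N, 1 O, 1 S.
Implicit hydrogens by atom environment:
  6 × C (aromatic): no H
  5 × C: no H
  4 × N: no H
  1 × C: 3 H
  1 × C: 1 H
  1 × Cl: no H
  1 × O: no H
  1 × S: 1 H
  Total hydrogens = 5.
Molecular formula: C13H5ClN4OS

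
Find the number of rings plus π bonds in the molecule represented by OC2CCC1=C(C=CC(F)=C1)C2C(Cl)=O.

Molecular formula from the SMILES: C11H10ClFO2.
DoU = (2C + 2 + N − H − X)/2 = (2·11 + 2 + 0 − 10 − 2)/2 = 12/2 = 6.
(Structurally: 2 ring(s) + 4 π bond(s) = 6.)

6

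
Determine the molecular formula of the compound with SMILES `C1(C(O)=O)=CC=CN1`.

Heavy atoms from the SMILES: 5 C, 1 N, 2 O.
Implicit hydrogens by atom environment:
  3 × C (aromatic): 1 H each → 3
  1 × C (aromatic): no H
  1 × C: no H
  1 × N (aromatic): 1 H
  1 × O: 1 H
  1 × O: no H
  Total hydrogens = 5.
Molecular formula: C5H5NO2

C5H5NO2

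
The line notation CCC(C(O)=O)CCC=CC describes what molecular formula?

Heavy atoms from the SMILES: 9 C, 2 O.
Implicit hydrogens by atom environment:
  3 × C: 2 H each → 6
  3 × C: 1 H each → 3
  2 × C: 3 H each → 6
  1 × C: no H
  1 × O: 1 H
  1 × O: no H
  Total hydrogens = 16.
Molecular formula: C9H16O2

C9H16O2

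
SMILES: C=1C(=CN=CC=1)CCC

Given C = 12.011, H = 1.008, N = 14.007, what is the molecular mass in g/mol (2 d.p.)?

Molecular formula: C8H11N.
M = 8×12.011 + 11×1.008 + 1×14.007 = 121.18 g/mol.

121.18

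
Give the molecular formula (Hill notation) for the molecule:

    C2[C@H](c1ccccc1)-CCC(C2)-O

C12H16O

Heavy atoms from the SMILES: 12 C, 1 O.
Implicit hydrogens by atom environment:
  5 × C (aromatic): 1 H each → 5
  4 × C: 2 H each → 8
  2 × C: 1 H each → 2
  1 × C (aromatic): no H
  1 × O: 1 H
  Total hydrogens = 16.
Molecular formula: C12H16O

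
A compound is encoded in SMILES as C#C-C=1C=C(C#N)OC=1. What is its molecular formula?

C7H3NO

Heavy atoms from the SMILES: 7 C, 1 N, 1 O.
Implicit hydrogens by atom environment:
  2 × C (aromatic): 1 H each → 2
  2 × C (aromatic): no H
  2 × C: no H
  1 × C: 1 H
  1 × N: no H
  1 × O (aromatic): no H
  Total hydrogens = 3.
Molecular formula: C7H3NO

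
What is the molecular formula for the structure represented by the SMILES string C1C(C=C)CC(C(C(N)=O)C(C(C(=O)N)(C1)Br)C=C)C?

Heavy atoms from the SMILES: 1 Br, 15 C, 2 N, 2 O.
Implicit hydrogens by atom environment:
  6 × C: 1 H each → 6
  5 × C: 2 H each → 10
  3 × C: no H
  2 × N: 2 H each → 4
  2 × O: no H
  1 × Br: no H
  1 × C: 3 H
  Total hydrogens = 23.
Molecular formula: C15H23BrN2O2

C15H23BrN2O2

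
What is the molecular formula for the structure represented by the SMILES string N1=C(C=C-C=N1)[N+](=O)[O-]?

Heavy atoms from the SMILES: 4 C, 3 N, 2 O.
Implicit hydrogens by atom environment:
  3 × C (aromatic): 1 H each → 3
  2 × N (aromatic): no H
  1 × C (aromatic): no H
  1 × N (charge +1): no H
  1 × O: no H
  1 × O (charge -1): no H
  Total hydrogens = 3.
Molecular formula: C4H3N3O2

C4H3N3O2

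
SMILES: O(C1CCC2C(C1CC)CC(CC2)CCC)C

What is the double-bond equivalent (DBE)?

Molecular formula from the SMILES: C16H30O.
DoU = (2C + 2 + N − H − X)/2 = (2·16 + 2 + 0 − 30 − 0)/2 = 4/2 = 2.
(Structurally: 2 ring(s) + 0 π bond(s) = 2.)

2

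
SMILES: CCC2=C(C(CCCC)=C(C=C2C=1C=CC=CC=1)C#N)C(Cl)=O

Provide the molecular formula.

C20H20ClNO

Heavy atoms from the SMILES: 20 C, 1 Cl, 1 N, 1 O.
Implicit hydrogens by atom environment:
  6 × C (aromatic): 1 H each → 6
  6 × C (aromatic): no H
  4 × C: 2 H each → 8
  2 × C: 3 H each → 6
  2 × C: no H
  1 × Cl: no H
  1 × N: no H
  1 × O: no H
  Total hydrogens = 20.
Molecular formula: C20H20ClNO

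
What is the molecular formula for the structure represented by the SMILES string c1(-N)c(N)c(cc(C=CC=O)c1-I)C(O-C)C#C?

C13H13IN2O2

Heavy atoms from the SMILES: 13 C, 1 I, 2 N, 2 O.
Implicit hydrogens by atom environment:
  5 × C: 1 H each → 5
  5 × C (aromatic): no H
  2 × N: 2 H each → 4
  2 × O: no H
  1 × C: 3 H
  1 × C (aromatic): 1 H
  1 × C: no H
  1 × I: no H
  Total hydrogens = 13.
Molecular formula: C13H13IN2O2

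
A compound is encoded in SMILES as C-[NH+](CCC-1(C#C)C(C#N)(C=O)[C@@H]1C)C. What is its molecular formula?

Heavy atoms from the SMILES: 12 C, 2 N, 1 O.
Implicit hydrogens by atom environment:
  4 × C: no H
  3 × C: 3 H each → 9
  3 × C: 1 H each → 3
  2 × C: 2 H each → 4
  1 × N (charge +1): 1 H
  1 × N: no H
  1 × O: no H
  Total hydrogens = 17.
Net charge +1.
Molecular formula: C12H17N2O+

C12H17N2O+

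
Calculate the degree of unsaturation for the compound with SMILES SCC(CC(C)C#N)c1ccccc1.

Molecular formula from the SMILES: C12H15NS.
DoU = (2C + 2 + N − H − X)/2 = (2·12 + 2 + 1 − 15 − 0)/2 = 12/2 = 6.
(Structurally: 1 ring(s) + 5 π bond(s) = 6.)

6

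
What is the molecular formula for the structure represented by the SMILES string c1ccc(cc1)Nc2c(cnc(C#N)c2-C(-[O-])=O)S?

Heavy atoms from the SMILES: 13 C, 3 N, 2 O, 1 S.
Implicit hydrogens by atom environment:
  6 × C (aromatic): 1 H each → 6
  5 × C (aromatic): no H
  2 × C: no H
  1 × N: 1 H
  1 × N (aromatic): no H
  1 × N: no H
  1 × O: no H
  1 × O (charge -1): no H
  1 × S: 1 H
  Total hydrogens = 8.
Net charge -1.
Molecular formula: C13H8N3O2S-

C13H8N3O2S-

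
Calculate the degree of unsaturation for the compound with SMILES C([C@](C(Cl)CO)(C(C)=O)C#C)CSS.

3

Molecular formula from the SMILES: C9H13ClO2S2.
DoU = (2C + 2 + N − H − X)/2 = (2·9 + 2 + 0 − 13 − 1)/2 = 6/2 = 3.
(Structurally: 0 ring(s) + 3 π bond(s) = 3.)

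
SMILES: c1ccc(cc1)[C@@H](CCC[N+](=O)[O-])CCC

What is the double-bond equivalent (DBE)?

Molecular formula from the SMILES: C13H19NO2.
DoU = (2C + 2 + N − H − X)/2 = (2·13 + 2 + 1 − 19 − 0)/2 = 10/2 = 5.
(Structurally: 1 ring(s) + 4 π bond(s) = 5.)

5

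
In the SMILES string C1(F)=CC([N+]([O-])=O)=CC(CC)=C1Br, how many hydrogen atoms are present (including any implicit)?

Hydrogens are implicit in SMILES; fill each atom to its normal valence:
  4 × C (aromatic): no H
  2 × C (aromatic): 1 H each → 2
  1 × Br: no H
  1 × C: 3 H
  1 × C: 2 H
  1 × F: no H
  1 × N (charge +1): no H
  1 × O: no H
  1 × O (charge -1): no H
  Total hydrogens = 7.

7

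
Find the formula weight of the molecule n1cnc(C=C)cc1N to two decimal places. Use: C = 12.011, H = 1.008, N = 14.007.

121.14

Molecular formula: C6H7N3.
M = 6×12.011 + 7×1.008 + 3×14.007 = 121.14 g/mol.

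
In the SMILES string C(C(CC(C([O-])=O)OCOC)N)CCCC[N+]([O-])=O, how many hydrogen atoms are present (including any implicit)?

21

Hydrogens are implicit in SMILES; fill each atom to its normal valence:
  7 × C: 2 H each → 14
  4 × O: no H
  2 × C: 1 H each → 2
  2 × O (charge -1): no H
  1 × C: 3 H
  1 × C: no H
  1 × N: 2 H
  1 × N (charge +1): no H
  Total hydrogens = 21.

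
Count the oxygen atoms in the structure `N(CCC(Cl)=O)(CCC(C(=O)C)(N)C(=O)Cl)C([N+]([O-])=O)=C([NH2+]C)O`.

The symbol for oxygen appears 6 times in the SMILES.

6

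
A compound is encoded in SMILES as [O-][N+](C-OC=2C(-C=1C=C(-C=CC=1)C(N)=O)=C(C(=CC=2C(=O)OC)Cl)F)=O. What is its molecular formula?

C16H12ClFN2O6

Heavy atoms from the SMILES: 16 C, 1 Cl, 1 F, 2 N, 6 O.
Implicit hydrogens by atom environment:
  7 × C (aromatic): no H
  5 × C (aromatic): 1 H each → 5
  5 × O: no H
  2 × C: no H
  1 × C: 3 H
  1 × C: 2 H
  1 × Cl: no H
  1 × F: no H
  1 × N: 2 H
  1 × N (charge +1): no H
  1 × O (charge -1): no H
  Total hydrogens = 12.
Molecular formula: C16H12ClFN2O6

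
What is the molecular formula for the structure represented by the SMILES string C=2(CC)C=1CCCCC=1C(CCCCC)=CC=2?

C17H26

Heavy atoms from the SMILES: 17 C.
Implicit hydrogens by atom environment:
  9 × C: 2 H each → 18
  4 × C (aromatic): no H
  2 × C: 3 H each → 6
  2 × C (aromatic): 1 H each → 2
  Total hydrogens = 26.
Molecular formula: C17H26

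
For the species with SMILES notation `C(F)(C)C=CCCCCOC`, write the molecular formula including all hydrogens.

C9H17FO

Heavy atoms from the SMILES: 9 C, 1 F, 1 O.
Implicit hydrogens by atom environment:
  4 × C: 2 H each → 8
  3 × C: 1 H each → 3
  2 × C: 3 H each → 6
  1 × F: no H
  1 × O: no H
  Total hydrogens = 17.
Molecular formula: C9H17FO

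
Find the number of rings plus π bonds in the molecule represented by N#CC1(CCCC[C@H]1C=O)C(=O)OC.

Molecular formula from the SMILES: C10H13NO3.
DoU = (2C + 2 + N − H − X)/2 = (2·10 + 2 + 1 − 13 − 0)/2 = 10/2 = 5.
(Structurally: 1 ring(s) + 4 π bond(s) = 5.)

5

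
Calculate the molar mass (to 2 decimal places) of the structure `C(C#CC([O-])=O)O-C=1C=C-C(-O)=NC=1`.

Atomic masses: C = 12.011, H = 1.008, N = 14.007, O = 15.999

Molecular formula: C9H6NO4-.
M = 9×12.011 + 6×1.008 + 1×14.007 + 4×15.999 = 192.15 g/mol.

192.15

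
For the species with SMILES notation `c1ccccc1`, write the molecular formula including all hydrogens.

C6H6

Heavy atoms from the SMILES: 6 C.
Implicit hydrogens by atom environment:
  6 × C (aromatic): 1 H each → 6
  Total hydrogens = 6.
Molecular formula: C6H6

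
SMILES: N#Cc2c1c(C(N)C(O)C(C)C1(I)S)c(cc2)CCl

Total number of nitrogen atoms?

2

The symbol for nitrogen appears 2 times in the SMILES.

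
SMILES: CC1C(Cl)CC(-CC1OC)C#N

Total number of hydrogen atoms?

Hydrogens are implicit in SMILES; fill each atom to its normal valence:
  4 × C: 1 H each → 4
  2 × C: 3 H each → 6
  2 × C: 2 H each → 4
  1 × C: no H
  1 × Cl: no H
  1 × N: no H
  1 × O: no H
  Total hydrogens = 14.

14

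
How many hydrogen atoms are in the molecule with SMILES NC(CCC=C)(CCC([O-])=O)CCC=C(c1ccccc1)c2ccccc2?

Hydrogens are implicit in SMILES; fill each atom to its normal valence:
  10 × C (aromatic): 1 H each → 10
  7 × C: 2 H each → 14
  3 × C: no H
  2 × C: 1 H each → 2
  2 × C (aromatic): no H
  1 × N: 2 H
  1 × O: no H
  1 × O (charge -1): no H
  Total hydrogens = 28.

28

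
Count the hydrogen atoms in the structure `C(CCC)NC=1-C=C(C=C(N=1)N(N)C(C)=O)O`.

Hydrogens are implicit in SMILES; fill each atom to its normal valence:
  3 × C: 2 H each → 6
  3 × C (aromatic): no H
  2 × C: 3 H each → 6
  2 × C (aromatic): 1 H each → 2
  1 × C: no H
  1 × N: 2 H
  1 × N: 1 H
  1 × N (aromatic): no H
  1 × N: no H
  1 × O: 1 H
  1 × O: no H
  Total hydrogens = 18.

18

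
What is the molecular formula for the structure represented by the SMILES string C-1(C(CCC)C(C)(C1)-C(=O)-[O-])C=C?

C11H17O2-

Heavy atoms from the SMILES: 11 C, 2 O.
Implicit hydrogens by atom environment:
  4 × C: 2 H each → 8
  3 × C: 1 H each → 3
  2 × C: 3 H each → 6
  2 × C: no H
  1 × O: no H
  1 × O (charge -1): no H
  Total hydrogens = 17.
Net charge -1.
Molecular formula: C11H17O2-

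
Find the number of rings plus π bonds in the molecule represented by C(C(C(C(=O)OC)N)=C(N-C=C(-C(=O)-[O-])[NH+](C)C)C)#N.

6

Molecular formula from the SMILES: C12H18N4O4.
DoU = (2C + 2 + N − H − X)/2 = (2·12 + 2 + 4 − 18 − 0)/2 = 12/2 = 6.
(Structurally: 0 ring(s) + 6 π bond(s) = 6.)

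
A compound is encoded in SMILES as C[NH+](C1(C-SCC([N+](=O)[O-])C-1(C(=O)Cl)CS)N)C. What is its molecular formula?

C9H17ClN3O3S2+

Heavy atoms from the SMILES: 9 C, 1 Cl, 3 N, 3 O, 2 S.
Implicit hydrogens by atom environment:
  3 × C: 2 H each → 6
  3 × C: no H
  2 × C: 3 H each → 6
  2 × O: no H
  1 × C: 1 H
  1 × Cl: no H
  1 × N: 2 H
  1 × N (charge +1): 1 H
  1 × N (charge +1): no H
  1 × O (charge -1): no H
  1 × S: 1 H
  1 × S: no H
  Total hydrogens = 17.
Net charge +1.
Molecular formula: C9H17ClN3O3S2+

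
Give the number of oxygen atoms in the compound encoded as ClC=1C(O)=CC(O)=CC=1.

The symbol for oxygen appears 2 times in the SMILES.

2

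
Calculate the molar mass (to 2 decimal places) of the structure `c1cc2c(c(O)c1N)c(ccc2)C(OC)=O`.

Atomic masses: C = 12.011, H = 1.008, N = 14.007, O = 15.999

Molecular formula: C12H11NO3.
M = 12×12.011 + 11×1.008 + 1×14.007 + 3×15.999 = 217.22 g/mol.

217.22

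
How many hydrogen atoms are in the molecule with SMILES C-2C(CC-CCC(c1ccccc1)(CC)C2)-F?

Hydrogens are implicit in SMILES; fill each atom to its normal valence:
  7 × C: 2 H each → 14
  5 × C (aromatic): 1 H each → 5
  1 × C: 3 H
  1 × C: 1 H
  1 × C: no H
  1 × C (aromatic): no H
  1 × F: no H
  Total hydrogens = 23.

23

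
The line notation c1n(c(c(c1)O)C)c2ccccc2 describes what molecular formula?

Heavy atoms from the SMILES: 11 C, 1 N, 1 O.
Implicit hydrogens by atom environment:
  7 × C (aromatic): 1 H each → 7
  3 × C (aromatic): no H
  1 × C: 3 H
  1 × N (aromatic): no H
  1 × O: 1 H
  Total hydrogens = 11.
Molecular formula: C11H11NO

C11H11NO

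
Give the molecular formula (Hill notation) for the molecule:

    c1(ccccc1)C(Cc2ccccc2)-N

C14H15N

Heavy atoms from the SMILES: 14 C, 1 N.
Implicit hydrogens by atom environment:
  10 × C (aromatic): 1 H each → 10
  2 × C (aromatic): no H
  1 × C: 2 H
  1 × C: 1 H
  1 × N: 2 H
  Total hydrogens = 15.
Molecular formula: C14H15N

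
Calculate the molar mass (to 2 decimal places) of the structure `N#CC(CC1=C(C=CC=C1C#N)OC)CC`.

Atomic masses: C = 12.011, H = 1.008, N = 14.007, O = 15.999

214.27

Molecular formula: C13H14N2O.
M = 13×12.011 + 14×1.008 + 2×14.007 + 1×15.999 = 214.27 g/mol.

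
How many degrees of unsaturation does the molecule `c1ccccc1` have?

4

Molecular formula from the SMILES: C6H6.
DoU = (2C + 2 + N − H − X)/2 = (2·6 + 2 + 0 − 6 − 0)/2 = 8/2 = 4.
(Structurally: 1 ring(s) + 3 π bond(s) = 4.)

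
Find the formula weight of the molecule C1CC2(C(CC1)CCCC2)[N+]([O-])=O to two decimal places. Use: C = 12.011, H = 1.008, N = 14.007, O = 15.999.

183.25

Molecular formula: C10H17NO2.
M = 10×12.011 + 17×1.008 + 1×14.007 + 2×15.999 = 183.25 g/mol.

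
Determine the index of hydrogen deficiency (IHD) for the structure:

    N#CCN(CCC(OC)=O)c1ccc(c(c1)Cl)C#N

Molecular formula from the SMILES: C13H12ClN3O2.
DoU = (2C + 2 + N − H − X)/2 = (2·13 + 2 + 3 − 12 − 1)/2 = 18/2 = 9.
(Structurally: 1 ring(s) + 8 π bond(s) = 9.)

9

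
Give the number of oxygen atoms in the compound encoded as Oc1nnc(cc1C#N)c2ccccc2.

1

The symbol for oxygen appears 1 time in the SMILES.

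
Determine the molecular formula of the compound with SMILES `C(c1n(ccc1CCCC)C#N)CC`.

C12H18N2

Heavy atoms from the SMILES: 12 C, 2 N.
Implicit hydrogens by atom environment:
  5 × C: 2 H each → 10
  2 × C: 3 H each → 6
  2 × C (aromatic): 1 H each → 2
  2 × C (aromatic): no H
  1 × C: no H
  1 × N (aromatic): no H
  1 × N: no H
  Total hydrogens = 18.
Molecular formula: C12H18N2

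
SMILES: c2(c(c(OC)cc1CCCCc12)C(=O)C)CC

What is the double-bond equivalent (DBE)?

6

Molecular formula from the SMILES: C15H20O2.
DoU = (2C + 2 + N − H − X)/2 = (2·15 + 2 + 0 − 20 − 0)/2 = 12/2 = 6.
(Structurally: 2 ring(s) + 4 π bond(s) = 6.)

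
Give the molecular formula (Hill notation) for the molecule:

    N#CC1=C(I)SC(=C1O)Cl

Heavy atoms from the SMILES: 5 C, 1 Cl, 1 I, 1 N, 1 O, 1 S.
Implicit hydrogens by atom environment:
  4 × C (aromatic): no H
  1 × C: no H
  1 × Cl: no H
  1 × I: no H
  1 × N: no H
  1 × O: 1 H
  1 × S (aromatic): no H
  Total hydrogens = 1.
Molecular formula: C5HClINOS

C5HClINOS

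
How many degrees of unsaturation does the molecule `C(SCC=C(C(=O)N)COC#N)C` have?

Molecular formula from the SMILES: C8H12N2O2S.
DoU = (2C + 2 + N − H − X)/2 = (2·8 + 2 + 2 − 12 − 0)/2 = 8/2 = 4.
(Structurally: 0 ring(s) + 4 π bond(s) = 4.)

4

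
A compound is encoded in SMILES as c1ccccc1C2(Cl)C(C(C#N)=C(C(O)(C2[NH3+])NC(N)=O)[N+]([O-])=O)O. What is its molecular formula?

Heavy atoms from the SMILES: 14 C, 1 Cl, 5 N, 5 O.
Implicit hydrogens by atom environment:
  6 × C: no H
  5 × C (aromatic): 1 H each → 5
  2 × C: 1 H each → 2
  2 × O: 1 H each → 2
  2 × O: no H
  1 × C (aromatic): no H
  1 × Cl: no H
  1 × N (charge +1): 3 H
  1 × N: 2 H
  1 × N: 1 H
  1 × N: no H
  1 × N (charge +1): no H
  1 × O (charge -1): no H
  Total hydrogens = 15.
Net charge +1.
Molecular formula: C14H15ClN5O5+

C14H15ClN5O5+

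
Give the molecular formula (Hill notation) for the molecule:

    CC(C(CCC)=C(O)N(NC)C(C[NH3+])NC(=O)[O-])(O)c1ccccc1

C17H28N4O4

Heavy atoms from the SMILES: 17 C, 4 N, 4 O.
Implicit hydrogens by atom environment:
  5 × C (aromatic): 1 H each → 5
  4 × C: no H
  3 × C: 3 H each → 9
  3 × C: 2 H each → 6
  2 × N: 1 H each → 2
  2 × O: 1 H each → 2
  1 × C: 1 H
  1 × C (aromatic): no H
  1 × N (charge +1): 3 H
  1 × N: no H
  1 × O: no H
  1 × O (charge -1): no H
  Total hydrogens = 28.
Molecular formula: C17H28N4O4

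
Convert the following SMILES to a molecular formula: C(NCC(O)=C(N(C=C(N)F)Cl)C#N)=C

Heavy atoms from the SMILES: 8 C, 1 Cl, 1 F, 4 N, 1 O.
Implicit hydrogens by atom environment:
  4 × C: no H
  2 × C: 2 H each → 4
  2 × C: 1 H each → 2
  2 × N: no H
  1 × Cl: no H
  1 × F: no H
  1 × N: 2 H
  1 × N: 1 H
  1 × O: 1 H
  Total hydrogens = 10.
Molecular formula: C8H10ClFN4O

C8H10ClFN4O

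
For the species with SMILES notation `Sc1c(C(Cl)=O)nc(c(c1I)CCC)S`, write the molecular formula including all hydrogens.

Heavy atoms from the SMILES: 9 C, 1 Cl, 1 I, 1 N, 1 O, 2 S.
Implicit hydrogens by atom environment:
  5 × C (aromatic): no H
  2 × C: 2 H each → 4
  2 × S: 1 H each → 2
  1 × C: 3 H
  1 × C: no H
  1 × Cl: no H
  1 × I: no H
  1 × N (aromatic): no H
  1 × O: no H
  Total hydrogens = 9.
Molecular formula: C9H9ClINOS2

C9H9ClINOS2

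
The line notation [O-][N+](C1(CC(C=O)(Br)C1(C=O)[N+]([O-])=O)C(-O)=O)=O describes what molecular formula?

C7H5BrN2O8

Heavy atoms from the SMILES: 1 Br, 7 C, 2 N, 8 O.
Implicit hydrogens by atom environment:
  5 × O: no H
  4 × C: no H
  2 × C: 1 H each → 2
  2 × N (charge +1): no H
  2 × O (charge -1): no H
  1 × Br: no H
  1 × C: 2 H
  1 × O: 1 H
  Total hydrogens = 5.
Molecular formula: C7H5BrN2O8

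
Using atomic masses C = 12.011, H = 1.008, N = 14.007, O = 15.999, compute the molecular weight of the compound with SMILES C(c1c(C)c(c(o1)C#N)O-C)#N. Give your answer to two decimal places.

Molecular formula: C8H6N2O2.
M = 8×12.011 + 6×1.008 + 2×14.007 + 2×15.999 = 162.15 g/mol.

162.15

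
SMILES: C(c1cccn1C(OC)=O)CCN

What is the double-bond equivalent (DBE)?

4

Molecular formula from the SMILES: C9H14N2O2.
DoU = (2C + 2 + N − H − X)/2 = (2·9 + 2 + 2 − 14 − 0)/2 = 8/2 = 4.
(Structurally: 1 ring(s) + 3 π bond(s) = 4.)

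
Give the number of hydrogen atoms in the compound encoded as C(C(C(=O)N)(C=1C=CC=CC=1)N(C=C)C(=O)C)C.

18

Hydrogens are implicit in SMILES; fill each atom to its normal valence:
  5 × C (aromatic): 1 H each → 5
  3 × C: no H
  2 × C: 3 H each → 6
  2 × C: 2 H each → 4
  2 × O: no H
  1 × C: 1 H
  1 × C (aromatic): no H
  1 × N: 2 H
  1 × N: no H
  Total hydrogens = 18.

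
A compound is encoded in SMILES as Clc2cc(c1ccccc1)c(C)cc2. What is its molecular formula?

Heavy atoms from the SMILES: 13 C, 1 Cl.
Implicit hydrogens by atom environment:
  8 × C (aromatic): 1 H each → 8
  4 × C (aromatic): no H
  1 × C: 3 H
  1 × Cl: no H
  Total hydrogens = 11.
Molecular formula: C13H11Cl

C13H11Cl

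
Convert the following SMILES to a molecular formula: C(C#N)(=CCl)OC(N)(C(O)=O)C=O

Heavy atoms from the SMILES: 6 C, 1 Cl, 2 N, 4 O.
Implicit hydrogens by atom environment:
  4 × C: no H
  3 × O: no H
  2 × C: 1 H each → 2
  1 × Cl: no H
  1 × N: 2 H
  1 × N: no H
  1 × O: 1 H
  Total hydrogens = 5.
Molecular formula: C6H5ClN2O4

C6H5ClN2O4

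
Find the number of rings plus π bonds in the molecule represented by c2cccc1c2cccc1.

7

Molecular formula from the SMILES: C10H8.
DoU = (2C + 2 + N − H − X)/2 = (2·10 + 2 + 0 − 8 − 0)/2 = 14/2 = 7.
(Structurally: 2 ring(s) + 5 π bond(s) = 7.)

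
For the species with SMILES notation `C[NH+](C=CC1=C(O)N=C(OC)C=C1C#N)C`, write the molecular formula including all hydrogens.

C11H14N3O2+

Heavy atoms from the SMILES: 11 C, 3 N, 2 O.
Implicit hydrogens by atom environment:
  4 × C (aromatic): no H
  3 × C: 3 H each → 9
  2 × C: 1 H each → 2
  1 × C (aromatic): 1 H
  1 × C: no H
  1 × N (charge +1): 1 H
  1 × N (aromatic): no H
  1 × N: no H
  1 × O: 1 H
  1 × O: no H
  Total hydrogens = 14.
Net charge +1.
Molecular formula: C11H14N3O2+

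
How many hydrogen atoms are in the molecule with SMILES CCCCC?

Hydrogens are implicit in SMILES; fill each atom to its normal valence:
  3 × C: 2 H each → 6
  2 × C: 3 H each → 6
  Total hydrogens = 12.

12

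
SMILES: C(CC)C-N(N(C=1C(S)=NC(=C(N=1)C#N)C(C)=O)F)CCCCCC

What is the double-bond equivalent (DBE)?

Molecular formula from the SMILES: C17H26FN5OS.
DoU = (2C + 2 + N − H − X)/2 = (2·17 + 2 + 5 − 26 − 1)/2 = 14/2 = 7.
(Structurally: 1 ring(s) + 6 π bond(s) = 7.)

7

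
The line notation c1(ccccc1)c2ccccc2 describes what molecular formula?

Heavy atoms from the SMILES: 12 C.
Implicit hydrogens by atom environment:
  10 × C (aromatic): 1 H each → 10
  2 × C (aromatic): no H
  Total hydrogens = 10.
Molecular formula: C12H10

C12H10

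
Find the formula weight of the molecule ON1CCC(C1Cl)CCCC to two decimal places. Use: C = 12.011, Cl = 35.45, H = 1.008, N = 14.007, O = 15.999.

Molecular formula: C8H16ClNO.
M = 8×12.011 + 1×35.45 + 16×1.008 + 1×14.007 + 1×15.999 = 177.67 g/mol.

177.67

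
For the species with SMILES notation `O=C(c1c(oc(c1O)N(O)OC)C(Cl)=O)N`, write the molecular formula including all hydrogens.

Heavy atoms from the SMILES: 7 C, 1 Cl, 2 N, 6 O.
Implicit hydrogens by atom environment:
  4 × C (aromatic): no H
  3 × O: no H
  2 × C: no H
  2 × O: 1 H each → 2
  1 × C: 3 H
  1 × Cl: no H
  1 × N: 2 H
  1 × N: no H
  1 × O (aromatic): no H
  Total hydrogens = 7.
Molecular formula: C7H7ClN2O6

C7H7ClN2O6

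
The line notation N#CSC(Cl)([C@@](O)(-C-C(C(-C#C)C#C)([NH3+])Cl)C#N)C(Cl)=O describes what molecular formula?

Heavy atoms from the SMILES: 12 C, 3 Cl, 3 N, 2 O, 1 S.
Implicit hydrogens by atom environment:
  8 × C: no H
  3 × C: 1 H each → 3
  3 × Cl: no H
  2 × N: no H
  1 × C: 2 H
  1 × N (charge +1): 3 H
  1 × O: 1 H
  1 × O: no H
  1 × S: no H
  Total hydrogens = 9.
Net charge +1.
Molecular formula: C12H9Cl3N3O2S+

C12H9Cl3N3O2S+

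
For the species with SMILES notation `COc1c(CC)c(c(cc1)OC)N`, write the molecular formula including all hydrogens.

Heavy atoms from the SMILES: 10 C, 1 N, 2 O.
Implicit hydrogens by atom environment:
  4 × C (aromatic): no H
  3 × C: 3 H each → 9
  2 × C (aromatic): 1 H each → 2
  2 × O: no H
  1 × C: 2 H
  1 × N: 2 H
  Total hydrogens = 15.
Molecular formula: C10H15NO2

C10H15NO2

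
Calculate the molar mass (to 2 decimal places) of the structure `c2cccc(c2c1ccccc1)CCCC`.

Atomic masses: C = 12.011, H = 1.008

210.32

Molecular formula: C16H18.
M = 16×12.011 + 18×1.008 = 210.32 g/mol.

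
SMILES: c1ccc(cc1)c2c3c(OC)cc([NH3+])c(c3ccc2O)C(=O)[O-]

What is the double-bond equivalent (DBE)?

12

Molecular formula from the SMILES: C18H15NO4.
DoU = (2C + 2 + N − H − X)/2 = (2·18 + 2 + 1 − 15 − 0)/2 = 24/2 = 12.
(Structurally: 3 ring(s) + 9 π bond(s) = 12.)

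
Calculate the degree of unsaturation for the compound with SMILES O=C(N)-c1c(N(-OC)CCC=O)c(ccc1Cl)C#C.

Molecular formula from the SMILES: C13H13ClN2O3.
DoU = (2C + 2 + N − H − X)/2 = (2·13 + 2 + 2 − 13 − 1)/2 = 16/2 = 8.
(Structurally: 1 ring(s) + 7 π bond(s) = 8.)

8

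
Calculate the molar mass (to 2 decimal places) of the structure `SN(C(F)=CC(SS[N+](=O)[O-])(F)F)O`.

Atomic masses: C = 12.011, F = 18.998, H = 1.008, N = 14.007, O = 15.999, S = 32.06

Molecular formula: C3H3F3N2O3S3.
M = 3×12.011 + 3×18.998 + 3×1.008 + 2×14.007 + 3×15.999 + 3×32.06 = 268.24 g/mol.

268.24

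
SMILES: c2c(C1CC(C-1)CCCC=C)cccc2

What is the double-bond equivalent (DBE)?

6

Molecular formula from the SMILES: C15H20.
DoU = (2C + 2 + N − H − X)/2 = (2·15 + 2 + 0 − 20 − 0)/2 = 12/2 = 6.
(Structurally: 2 ring(s) + 4 π bond(s) = 6.)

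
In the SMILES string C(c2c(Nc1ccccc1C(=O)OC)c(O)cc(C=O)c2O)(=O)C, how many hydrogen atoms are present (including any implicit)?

Hydrogens are implicit in SMILES; fill each atom to its normal valence:
  7 × C (aromatic): no H
  5 × C (aromatic): 1 H each → 5
  4 × O: no H
  2 × C: 3 H each → 6
  2 × C: no H
  2 × O: 1 H each → 2
  1 × C: 1 H
  1 × N: 1 H
  Total hydrogens = 15.

15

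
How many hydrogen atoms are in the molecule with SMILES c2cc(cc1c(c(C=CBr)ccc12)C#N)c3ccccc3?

Hydrogens are implicit in SMILES; fill each atom to its normal valence:
  10 × C (aromatic): 1 H each → 10
  6 × C (aromatic): no H
  2 × C: 1 H each → 2
  1 × Br: no H
  1 × C: no H
  1 × N: no H
  Total hydrogens = 12.

12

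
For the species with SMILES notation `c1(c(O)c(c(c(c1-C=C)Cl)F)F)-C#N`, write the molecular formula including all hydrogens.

Heavy atoms from the SMILES: 9 C, 1 Cl, 2 F, 1 N, 1 O.
Implicit hydrogens by atom environment:
  6 × C (aromatic): no H
  2 × F: no H
  1 × C: 2 H
  1 × C: 1 H
  1 × C: no H
  1 × Cl: no H
  1 × N: no H
  1 × O: 1 H
  Total hydrogens = 4.
Molecular formula: C9H4ClF2NO

C9H4ClF2NO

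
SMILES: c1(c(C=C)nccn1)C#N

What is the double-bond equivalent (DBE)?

7

Molecular formula from the SMILES: C7H5N3.
DoU = (2C + 2 + N − H − X)/2 = (2·7 + 2 + 3 − 5 − 0)/2 = 14/2 = 7.
(Structurally: 1 ring(s) + 6 π bond(s) = 7.)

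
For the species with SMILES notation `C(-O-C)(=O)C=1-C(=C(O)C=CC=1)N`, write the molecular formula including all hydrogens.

Heavy atoms from the SMILES: 8 C, 1 N, 3 O.
Implicit hydrogens by atom environment:
  3 × C (aromatic): 1 H each → 3
  3 × C (aromatic): no H
  2 × O: no H
  1 × C: 3 H
  1 × C: no H
  1 × N: 2 H
  1 × O: 1 H
  Total hydrogens = 9.
Molecular formula: C8H9NO3

C8H9NO3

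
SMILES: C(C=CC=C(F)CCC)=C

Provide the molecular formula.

C9H13F

Heavy atoms from the SMILES: 9 C, 1 F.
Implicit hydrogens by atom environment:
  4 × C: 1 H each → 4
  3 × C: 2 H each → 6
  1 × C: 3 H
  1 × C: no H
  1 × F: no H
  Total hydrogens = 13.
Molecular formula: C9H13F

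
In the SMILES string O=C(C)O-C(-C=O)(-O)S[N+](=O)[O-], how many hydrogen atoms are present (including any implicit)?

Hydrogens are implicit in SMILES; fill each atom to its normal valence:
  4 × O: no H
  2 × C: no H
  1 × C: 3 H
  1 × C: 1 H
  1 × N (charge +1): no H
  1 × O: 1 H
  1 × O (charge -1): no H
  1 × S: no H
  Total hydrogens = 5.

5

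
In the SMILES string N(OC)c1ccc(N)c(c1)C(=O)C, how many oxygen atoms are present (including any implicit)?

2

The symbol for oxygen appears 2 times in the SMILES.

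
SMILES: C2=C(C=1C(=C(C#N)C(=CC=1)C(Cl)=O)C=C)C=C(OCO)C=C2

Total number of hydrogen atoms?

Hydrogens are implicit in SMILES; fill each atom to its normal valence:
  6 × C (aromatic): 1 H each → 6
  6 × C (aromatic): no H
  2 × C: 2 H each → 4
  2 × C: no H
  2 × O: no H
  1 × C: 1 H
  1 × Cl: no H
  1 × N: no H
  1 × O: 1 H
  Total hydrogens = 12.

12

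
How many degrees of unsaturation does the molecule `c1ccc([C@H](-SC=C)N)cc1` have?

5

Molecular formula from the SMILES: C9H11NS.
DoU = (2C + 2 + N − H − X)/2 = (2·9 + 2 + 1 − 11 − 0)/2 = 10/2 = 5.
(Structurally: 1 ring(s) + 4 π bond(s) = 5.)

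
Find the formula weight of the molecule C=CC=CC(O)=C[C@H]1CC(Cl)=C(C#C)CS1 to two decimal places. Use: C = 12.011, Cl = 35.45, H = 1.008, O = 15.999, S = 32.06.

Molecular formula: C13H13ClOS.
M = 13×12.011 + 1×35.45 + 13×1.008 + 1×15.999 + 1×32.06 = 252.76 g/mol.

252.76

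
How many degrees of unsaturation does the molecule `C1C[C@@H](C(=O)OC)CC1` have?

Molecular formula from the SMILES: C7H12O2.
DoU = (2C + 2 + N − H − X)/2 = (2·7 + 2 + 0 − 12 − 0)/2 = 4/2 = 2.
(Structurally: 1 ring(s) + 1 π bond(s) = 2.)

2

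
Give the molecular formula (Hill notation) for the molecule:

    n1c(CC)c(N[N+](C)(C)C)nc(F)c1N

C9H17FN5+

Heavy atoms from the SMILES: 9 C, 1 F, 5 N.
Implicit hydrogens by atom environment:
  4 × C: 3 H each → 12
  4 × C (aromatic): no H
  2 × N (aromatic): no H
  1 × C: 2 H
  1 × F: no H
  1 × N: 2 H
  1 × N: 1 H
  1 × N (charge +1): no H
  Total hydrogens = 17.
Net charge +1.
Molecular formula: C9H17FN5+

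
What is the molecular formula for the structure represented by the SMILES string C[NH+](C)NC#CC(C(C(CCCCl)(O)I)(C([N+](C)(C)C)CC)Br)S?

Heavy atoms from the SMILES: 1 Br, 16 C, 1 Cl, 1 I, 3 N, 1 O, 1 S.
Implicit hydrogens by atom environment:
  6 × C: 3 H each → 18
  4 × C: 2 H each → 8
  4 × C: no H
  2 × C: 1 H each → 2
  1 × Br: no H
  1 × Cl: no H
  1 × I: no H
  1 × N: 1 H
  1 × N (charge +1): 1 H
  1 × N (charge +1): no H
  1 × O: 1 H
  1 × S: 1 H
  Total hydrogens = 32.
Net charge +2.
Molecular formula: [C16H32BrClIN3OS]2+

[C16H32BrClIN3OS]2+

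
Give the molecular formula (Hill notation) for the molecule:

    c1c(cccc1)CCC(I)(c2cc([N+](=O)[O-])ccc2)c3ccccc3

Heavy atoms from the SMILES: 21 C, 1 I, 1 N, 2 O.
Implicit hydrogens by atom environment:
  14 × C (aromatic): 1 H each → 14
  4 × C (aromatic): no H
  2 × C: 2 H each → 4
  1 × C: no H
  1 × I: no H
  1 × N (charge +1): no H
  1 × O: no H
  1 × O (charge -1): no H
  Total hydrogens = 18.
Molecular formula: C21H18INO2

C21H18INO2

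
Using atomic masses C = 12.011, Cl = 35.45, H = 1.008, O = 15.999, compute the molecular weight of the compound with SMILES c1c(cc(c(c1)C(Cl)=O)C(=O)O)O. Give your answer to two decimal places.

200.57

Molecular formula: C8H5ClO4.
M = 8×12.011 + 1×35.45 + 5×1.008 + 4×15.999 = 200.57 g/mol.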